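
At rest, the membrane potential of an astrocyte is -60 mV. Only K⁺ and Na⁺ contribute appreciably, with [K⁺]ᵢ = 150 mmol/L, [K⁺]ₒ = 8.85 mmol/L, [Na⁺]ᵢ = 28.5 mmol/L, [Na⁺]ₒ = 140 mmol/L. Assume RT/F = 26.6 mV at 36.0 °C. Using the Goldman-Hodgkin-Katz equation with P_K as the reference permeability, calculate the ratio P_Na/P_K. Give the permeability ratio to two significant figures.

Let α = P_Na/P_K. GHK: Vm = 26.6·ln[(Kₒ + α·Naₒ)/(Kᵢ + α·Naᵢ)].
e^(Vm/26.6) = e^(-60.0/26.6) = 0.10481
So 0.10481·(Kᵢ + α·Naᵢ) = Kₒ + α·Naₒ → α = (0.10481·150.0 − 8.85) / (140.0 − 0.10481·28.5)
α = (15.72 − 8.85) / (140.0 − 2.987) = 6.871/137 = 0.05015

0.050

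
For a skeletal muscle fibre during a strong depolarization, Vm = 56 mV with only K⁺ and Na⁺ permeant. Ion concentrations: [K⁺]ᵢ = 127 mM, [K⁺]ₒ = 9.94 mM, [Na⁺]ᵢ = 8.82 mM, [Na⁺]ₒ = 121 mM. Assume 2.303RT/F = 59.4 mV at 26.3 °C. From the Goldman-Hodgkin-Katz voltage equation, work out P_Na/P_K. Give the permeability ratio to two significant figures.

Let α = P_Na/P_K. GHK: Vm = 59.4·log₁₀[(Kₒ + α·Naₒ)/(Kᵢ + α·Naᵢ)].
10^(Vm/59.4) = 10^(56.0/59.4) = 8.7652
So 8.7652·(Kᵢ + α·Naᵢ) = Kₒ + α·Naₒ → α = (8.7652·127.0 − 9.94) / (121.0 − 8.7652·8.82)
α = (1113 − 9.94) / (121.0 − 77.31) = 1103/43.69 = 25.25

25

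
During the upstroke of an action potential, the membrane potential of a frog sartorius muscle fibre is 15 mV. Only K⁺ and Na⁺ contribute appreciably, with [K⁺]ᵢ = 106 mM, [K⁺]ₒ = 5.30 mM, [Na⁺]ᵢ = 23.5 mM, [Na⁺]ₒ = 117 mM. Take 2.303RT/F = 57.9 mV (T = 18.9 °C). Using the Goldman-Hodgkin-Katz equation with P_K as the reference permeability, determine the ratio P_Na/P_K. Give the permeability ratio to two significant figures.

Let α = P_Na/P_K. GHK: Vm = 57.9·log₁₀[(Kₒ + α·Naₒ)/(Kᵢ + α·Naᵢ)].
10^(Vm/57.9) = 10^(15.0/57.9) = 1.8158
So 1.8158·(Kᵢ + α·Naᵢ) = Kₒ + α·Naₒ → α = (1.8158·106.0 − 5.3) / (117.0 − 1.8158·23.5)
α = (192.5 − 5.3) / (117.0 − 42.67) = 187.2/74.33 = 2.518

2.5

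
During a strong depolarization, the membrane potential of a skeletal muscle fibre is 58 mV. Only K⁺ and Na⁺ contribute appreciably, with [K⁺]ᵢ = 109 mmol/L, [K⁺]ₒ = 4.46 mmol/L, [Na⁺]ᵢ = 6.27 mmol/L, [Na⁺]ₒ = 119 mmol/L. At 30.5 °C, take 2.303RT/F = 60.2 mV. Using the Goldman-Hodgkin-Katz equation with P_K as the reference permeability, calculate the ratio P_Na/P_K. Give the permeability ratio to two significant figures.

Let α = P_Na/P_K. GHK: Vm = 60.2·log₁₀[(Kₒ + α·Naₒ)/(Kᵢ + α·Naᵢ)].
10^(Vm/60.2) = 10^(58.0/60.2) = 9.193
So 9.193·(Kᵢ + α·Naᵢ) = Kₒ + α·Naₒ → α = (9.193·109.0 − 4.46) / (119.0 − 9.193·6.27)
α = (1002 − 4.46) / (119.0 − 57.64) = 997.6/61.36 = 16.26

16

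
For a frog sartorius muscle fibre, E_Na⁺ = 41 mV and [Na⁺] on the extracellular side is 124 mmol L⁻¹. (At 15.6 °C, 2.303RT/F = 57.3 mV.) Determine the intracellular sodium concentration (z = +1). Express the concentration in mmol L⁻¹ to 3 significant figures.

23.9 mmol L⁻¹

Nernst: E = (57.3/1) · log₁₀([out]/[in]), so log₁₀([out]/[in]) = 41.0 × 1 / 57.3 = 0.7155.
[out]/[in] = 10^(0.7155) = 5.194.
[in] = 124 / 5.194 = 23.87 mmol L⁻¹.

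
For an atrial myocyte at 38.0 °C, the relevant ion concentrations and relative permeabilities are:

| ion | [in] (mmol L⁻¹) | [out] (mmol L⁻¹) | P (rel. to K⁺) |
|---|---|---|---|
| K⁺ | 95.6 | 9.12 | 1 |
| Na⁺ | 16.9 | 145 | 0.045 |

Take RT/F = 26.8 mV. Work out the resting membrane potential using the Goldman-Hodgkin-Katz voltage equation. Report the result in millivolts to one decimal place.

-48.7 mV

Vm = 26.8 · ln[(Σ P·[cation]ₒ + Σ P·[anion]ᵢ) / (Σ P·[cation]ᵢ + Σ P·[anion]ₒ)]
Numerator = 1×9.12 + 0.045×145 = 15.64
Denominator = 1×95.6 + 0.045×16.9 = 96.36
Vm = 26.8 · ln(0.16236) = 26.8 × (-1.8179) = -48.72 mV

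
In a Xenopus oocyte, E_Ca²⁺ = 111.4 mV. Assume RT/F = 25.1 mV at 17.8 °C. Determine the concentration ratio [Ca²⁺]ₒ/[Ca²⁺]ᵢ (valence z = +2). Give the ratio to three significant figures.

ln([out]/[in]) = E·z/(25.1) = 111.4 × 2 / 25.1 = 8.8765
[out]/[in] = e^(8.8765) = 7162

7160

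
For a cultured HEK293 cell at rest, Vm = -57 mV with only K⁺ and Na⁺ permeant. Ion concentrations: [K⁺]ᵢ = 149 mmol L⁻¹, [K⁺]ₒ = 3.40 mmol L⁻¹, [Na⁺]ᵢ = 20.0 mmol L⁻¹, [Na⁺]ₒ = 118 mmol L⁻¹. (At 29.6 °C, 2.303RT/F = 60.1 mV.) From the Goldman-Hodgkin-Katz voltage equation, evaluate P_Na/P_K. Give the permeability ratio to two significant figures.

0.12

Let α = P_Na/P_K. GHK: Vm = 60.1·log₁₀[(Kₒ + α·Naₒ)/(Kᵢ + α·Naᵢ)].
10^(Vm/60.1) = 10^(-57.0/60.1) = 0.11261
So 0.11261·(Kᵢ + α·Naᵢ) = Kₒ + α·Naₒ → α = (0.11261·149.0 − 3.4) / (118.0 − 0.11261·20.0)
α = (16.78 − 3.4) / (118.0 − 2.252) = 13.38/115.7 = 0.1156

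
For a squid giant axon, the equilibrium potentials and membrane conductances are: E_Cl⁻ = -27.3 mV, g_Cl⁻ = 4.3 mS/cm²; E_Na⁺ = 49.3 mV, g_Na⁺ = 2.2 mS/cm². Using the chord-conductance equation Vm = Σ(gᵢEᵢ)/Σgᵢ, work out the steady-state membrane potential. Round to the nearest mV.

Σ gᵢEᵢ = 4.3·(-27.3) + 2.2·(49.3) = -8.93
Σ gᵢ = 4.3 + 2.2 = 6.5
Vm = -8.93 / 6.5 = -1.37 mV

-1 mV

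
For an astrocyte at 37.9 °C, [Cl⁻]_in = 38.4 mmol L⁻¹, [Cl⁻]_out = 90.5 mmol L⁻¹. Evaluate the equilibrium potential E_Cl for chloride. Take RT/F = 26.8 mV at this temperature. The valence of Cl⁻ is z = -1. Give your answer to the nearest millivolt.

-23 mV

E = (26.8/z) · ln([Cl⁻]_out/[Cl⁻]_in) with z = -1.
For an anion, dividing by z = -1 reverses the sign.
= (26.8/-1) · ln(90.5/38.4) = -26.80 · ln(2.357)
= -26.80 · (0.8573) = -22.98 mV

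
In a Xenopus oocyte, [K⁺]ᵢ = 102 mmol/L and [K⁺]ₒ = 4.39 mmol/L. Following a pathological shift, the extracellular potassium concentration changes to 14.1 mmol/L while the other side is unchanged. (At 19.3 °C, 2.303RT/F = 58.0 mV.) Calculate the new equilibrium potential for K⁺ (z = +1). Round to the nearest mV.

After the shift: [K⁺]_out = 14.1, [K⁺]_in = 102 mmol/L.
E_new = (58.0/1)·log₁₀(14.1/102) = 58.00 · (-0.8594) = -49.84 mV

-50 mV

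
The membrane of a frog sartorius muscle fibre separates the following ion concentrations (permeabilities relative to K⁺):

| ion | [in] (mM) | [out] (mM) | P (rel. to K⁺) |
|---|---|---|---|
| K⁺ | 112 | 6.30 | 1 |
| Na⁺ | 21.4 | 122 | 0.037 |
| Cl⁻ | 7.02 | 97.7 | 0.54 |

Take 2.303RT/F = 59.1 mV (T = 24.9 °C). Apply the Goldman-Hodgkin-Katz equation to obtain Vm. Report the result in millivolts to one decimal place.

Vm = 59.1 · log₁₀[(Σ P·[cation]ₒ + Σ P·[anion]ᵢ) / (Σ P·[cation]ᵢ + Σ P·[anion]ₒ)]
Numerator = 1×6.30 + 0.037×122 + 0.54×7.02 = 14.6
Denominator = 1×112 + 0.037×21.4 + 0.54×97.7 = 165.5
Vm = 59.1 · log₁₀(0.08822) = 59.1 × (-1.0544) = -62.32 mV

-62.3 mV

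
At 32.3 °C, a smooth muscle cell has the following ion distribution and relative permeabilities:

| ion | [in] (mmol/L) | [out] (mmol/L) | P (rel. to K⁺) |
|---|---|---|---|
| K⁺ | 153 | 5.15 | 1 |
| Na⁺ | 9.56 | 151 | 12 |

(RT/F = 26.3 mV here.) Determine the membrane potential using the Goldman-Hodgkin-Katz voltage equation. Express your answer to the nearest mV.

50 mV

Vm = 26.3 · ln[(Σ P·[cation]ₒ + Σ P·[anion]ᵢ) / (Σ P·[cation]ᵢ + Σ P·[anion]ₒ)]
Numerator = 1×5.15 + 12×151 = 1817
Denominator = 1×153 + 12×9.56 = 267.7
Vm = 26.3 · ln(6.7875) = 26.3 × (1.9151) = 50.37 mV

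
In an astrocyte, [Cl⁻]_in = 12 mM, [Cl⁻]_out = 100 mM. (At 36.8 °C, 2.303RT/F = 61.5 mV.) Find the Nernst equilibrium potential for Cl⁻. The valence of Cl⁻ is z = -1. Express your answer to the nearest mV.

-57 mV

E = (61.5/z) · log₁₀([Cl⁻]_out/[Cl⁻]_in) with z = -1.
For an anion, dividing by z = -1 reverses the sign.
= (61.5/-1) · log₁₀(100/12) = -61.50 · log₁₀(8.333)
= -61.50 · (0.9208) = -56.63 mV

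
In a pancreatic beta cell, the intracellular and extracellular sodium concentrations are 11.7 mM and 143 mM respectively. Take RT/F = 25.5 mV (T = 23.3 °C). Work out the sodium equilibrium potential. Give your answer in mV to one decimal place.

63.8 mV

E = (25.5/z) · ln([Na⁺]_out/[Na⁺]_in) with z = +1.
= (25.5/1) · ln(143/11.7) = 25.50 · ln(12.22)
= 25.50 · (2.5033) = 63.83 mV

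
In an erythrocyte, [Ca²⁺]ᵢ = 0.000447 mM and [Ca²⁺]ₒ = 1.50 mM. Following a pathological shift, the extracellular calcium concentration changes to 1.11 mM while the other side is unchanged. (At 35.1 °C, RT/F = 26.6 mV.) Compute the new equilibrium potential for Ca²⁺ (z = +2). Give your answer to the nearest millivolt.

104 mV

After the shift: [Ca²⁺]_out = 1.11, [Ca²⁺]_in = 0.000447 mM.
E_new = (26.6/2)·ln(1.11/0.000447) = 13.30 · (7.8173) = 103.97 mV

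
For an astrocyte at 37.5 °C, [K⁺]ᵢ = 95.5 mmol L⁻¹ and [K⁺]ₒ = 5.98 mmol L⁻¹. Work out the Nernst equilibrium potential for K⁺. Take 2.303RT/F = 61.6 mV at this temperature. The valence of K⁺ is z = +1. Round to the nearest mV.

-74 mV

E = (61.6/z) · log₁₀([K⁺]_out/[K⁺]_in) with z = +1.
= (61.6/1) · log₁₀(5.98/95.5) = 61.60 · log₁₀(0.06262)
= 61.60 · (-1.2033) = -74.12 mV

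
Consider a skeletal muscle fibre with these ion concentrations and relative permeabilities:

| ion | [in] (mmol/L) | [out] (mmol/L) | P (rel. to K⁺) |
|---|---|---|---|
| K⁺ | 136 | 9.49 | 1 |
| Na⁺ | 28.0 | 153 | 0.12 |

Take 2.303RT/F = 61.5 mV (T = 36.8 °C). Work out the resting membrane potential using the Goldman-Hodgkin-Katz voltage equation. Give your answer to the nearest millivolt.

-43 mV

Vm = 61.5 · log₁₀[(Σ P·[cation]ₒ + Σ P·[anion]ᵢ) / (Σ P·[cation]ᵢ + Σ P·[anion]ₒ)]
Numerator = 1×9.49 + 0.12×153 = 27.85
Denominator = 1×136 + 0.12×28.0 = 139.4
Vm = 61.5 · log₁₀(0.19984) = 61.5 × (-0.6993) = -43.01 mV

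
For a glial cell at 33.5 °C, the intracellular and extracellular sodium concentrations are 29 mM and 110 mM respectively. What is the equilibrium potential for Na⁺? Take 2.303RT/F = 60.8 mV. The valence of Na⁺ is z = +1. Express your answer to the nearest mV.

E = (60.8/z) · log₁₀([Na⁺]_out/[Na⁺]_in) with z = +1.
= (60.8/1) · log₁₀(110/29) = 60.80 · log₁₀(3.793)
= 60.80 · (0.5790) = 35.20 mV

35 mV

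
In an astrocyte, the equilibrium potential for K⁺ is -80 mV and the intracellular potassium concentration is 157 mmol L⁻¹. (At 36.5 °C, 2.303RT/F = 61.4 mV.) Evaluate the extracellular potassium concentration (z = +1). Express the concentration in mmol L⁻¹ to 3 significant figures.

7.82 mmol L⁻¹

Nernst: E = (61.4/1) · log₁₀([out]/[in]), so log₁₀([out]/[in]) = -80.0 × 1 / 61.4 = -1.3029.
[out]/[in] = 10^(-1.3029) = 0.04978.
[out] = 0.04978 × 157 = 7.816 mmol L⁻¹.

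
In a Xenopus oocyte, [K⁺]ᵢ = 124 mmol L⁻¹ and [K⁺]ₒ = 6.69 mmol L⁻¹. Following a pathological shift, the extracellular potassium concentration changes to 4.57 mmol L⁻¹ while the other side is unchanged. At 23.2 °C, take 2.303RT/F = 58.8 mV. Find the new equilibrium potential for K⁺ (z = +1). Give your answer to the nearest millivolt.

-84 mV

After the shift: [K⁺]_out = 4.57, [K⁺]_in = 124 mmol L⁻¹.
E_new = (58.8/1)·log₁₀(4.57/124) = 58.80 · (-1.4335) = -84.29 mV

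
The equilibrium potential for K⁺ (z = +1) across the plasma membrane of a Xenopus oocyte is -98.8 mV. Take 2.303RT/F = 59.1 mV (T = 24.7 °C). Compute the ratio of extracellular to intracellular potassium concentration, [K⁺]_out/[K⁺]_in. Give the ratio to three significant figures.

log₁₀([out]/[in]) = E·z/(59.1) = -98.8 × 1 / 59.1 = -1.6717
[out]/[in] = 10^(-1.6717) = 0.02129

0.0213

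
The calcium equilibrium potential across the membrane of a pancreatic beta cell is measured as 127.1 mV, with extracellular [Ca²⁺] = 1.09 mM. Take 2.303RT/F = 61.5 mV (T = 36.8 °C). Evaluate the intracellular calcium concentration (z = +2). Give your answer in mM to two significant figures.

Nernst: E = (61.5/2) · log₁₀([out]/[in]), so log₁₀([out]/[in]) = 127.1 × 2 / 61.5 = 4.1333.
[out]/[in] = 10^(4.1333) = 1.359e+04.
[in] = 1.09 / 1.359e+04 = 8.019e-05 mM.

0.000080 mM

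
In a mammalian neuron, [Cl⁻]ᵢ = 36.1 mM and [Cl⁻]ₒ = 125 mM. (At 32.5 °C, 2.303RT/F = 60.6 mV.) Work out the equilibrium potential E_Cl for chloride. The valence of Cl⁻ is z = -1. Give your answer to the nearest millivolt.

E = (60.6/z) · log₁₀([Cl⁻]_out/[Cl⁻]_in) with z = -1.
For an anion, dividing by z = -1 reverses the sign.
= (60.6/-1) · log₁₀(125/36.1) = -60.60 · log₁₀(3.463)
= -60.60 · (0.5394) = -32.69 mV

-33 mV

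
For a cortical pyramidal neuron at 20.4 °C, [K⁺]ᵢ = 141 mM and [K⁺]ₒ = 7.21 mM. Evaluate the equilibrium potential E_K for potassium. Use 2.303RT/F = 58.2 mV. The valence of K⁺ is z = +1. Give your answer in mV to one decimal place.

E = (58.2/z) · log₁₀([K⁺]_out/[K⁺]_in) with z = +1.
= (58.2/1) · log₁₀(7.21/141) = 58.20 · log₁₀(0.05113)
= 58.20 · (-1.2913) = -75.15 mV

-75.2 mV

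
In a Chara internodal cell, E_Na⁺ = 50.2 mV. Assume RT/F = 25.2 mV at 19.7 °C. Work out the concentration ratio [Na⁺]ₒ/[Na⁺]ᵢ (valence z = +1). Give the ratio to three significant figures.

ln([out]/[in]) = E·z/(25.2) = 50.2 × 1 / 25.2 = 1.9921
[out]/[in] = e^(1.9921) = 7.331

7.33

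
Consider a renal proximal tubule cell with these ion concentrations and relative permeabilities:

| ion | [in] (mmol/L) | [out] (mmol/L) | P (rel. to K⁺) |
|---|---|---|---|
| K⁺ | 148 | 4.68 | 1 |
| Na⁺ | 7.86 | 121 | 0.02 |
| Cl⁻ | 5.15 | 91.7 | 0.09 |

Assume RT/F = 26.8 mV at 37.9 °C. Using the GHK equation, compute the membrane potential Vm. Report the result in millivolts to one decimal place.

Vm = 26.8 · ln[(Σ P·[cation]ₒ + Σ P·[anion]ᵢ) / (Σ P·[cation]ᵢ + Σ P·[anion]ₒ)]
Numerator = 1×4.68 + 0.02×121 + 0.09×5.15 = 7.563
Denominator = 1×148 + 0.02×7.86 + 0.09×91.7 = 156.4
Vm = 26.8 · ln(0.048357) = 26.8 × (-3.0291) = -81.18 mV

-81.2 mV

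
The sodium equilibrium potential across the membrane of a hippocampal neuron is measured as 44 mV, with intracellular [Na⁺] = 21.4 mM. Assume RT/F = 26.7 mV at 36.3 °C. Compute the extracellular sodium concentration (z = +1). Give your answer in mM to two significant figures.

110 mM

Nernst: E = (26.7/1) · ln([out]/[in]), so ln([out]/[in]) = 44.0 × 1 / 26.7 = 1.6479.
[out]/[in] = e^(1.6479) = 5.196.
[out] = 5.196 × 21.4 = 111.2 mM.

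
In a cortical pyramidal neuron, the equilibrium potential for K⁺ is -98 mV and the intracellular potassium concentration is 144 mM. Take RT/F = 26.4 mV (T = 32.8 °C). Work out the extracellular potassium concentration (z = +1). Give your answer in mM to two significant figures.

Nernst: E = (26.4/1) · ln([out]/[in]), so ln([out]/[in]) = -98.0 × 1 / 26.4 = -3.7121.
[out]/[in] = e^(-3.7121) = 0.02443.
[out] = 0.02443 × 144 = 3.517 mM.

3.5 mM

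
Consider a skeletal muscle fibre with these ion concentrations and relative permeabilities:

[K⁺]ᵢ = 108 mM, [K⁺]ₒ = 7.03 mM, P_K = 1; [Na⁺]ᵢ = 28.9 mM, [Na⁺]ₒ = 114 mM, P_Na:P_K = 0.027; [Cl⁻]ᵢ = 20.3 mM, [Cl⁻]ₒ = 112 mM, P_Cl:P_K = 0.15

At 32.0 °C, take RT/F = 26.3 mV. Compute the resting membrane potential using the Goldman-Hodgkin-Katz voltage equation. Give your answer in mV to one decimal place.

-59.3 mV

Vm = 26.3 · ln[(Σ P·[cation]ₒ + Σ P·[anion]ᵢ) / (Σ P·[cation]ᵢ + Σ P·[anion]ₒ)]
Numerator = 1×7.03 + 0.027×114 + 0.15×20.3 = 13.15
Denominator = 1×108 + 0.027×28.9 + 0.15×112 = 125.6
Vm = 26.3 · ln(0.10474) = 26.3 × (-2.2563) = -59.34 mV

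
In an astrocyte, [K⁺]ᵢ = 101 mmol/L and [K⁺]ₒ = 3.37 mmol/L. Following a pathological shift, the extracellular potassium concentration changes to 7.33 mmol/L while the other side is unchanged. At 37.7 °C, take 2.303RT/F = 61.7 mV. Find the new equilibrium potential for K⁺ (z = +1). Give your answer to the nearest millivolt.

After the shift: [K⁺]_out = 7.33, [K⁺]_in = 101 mmol/L.
E_new = (61.7/1)·log₁₀(7.33/101) = 61.70 · (-1.1392) = -70.29 mV

-70 mV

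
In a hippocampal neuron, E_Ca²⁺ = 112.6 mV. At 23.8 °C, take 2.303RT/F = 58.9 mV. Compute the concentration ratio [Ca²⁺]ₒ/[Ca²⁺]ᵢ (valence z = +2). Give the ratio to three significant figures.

6660

log₁₀([out]/[in]) = E·z/(58.9) = 112.6 × 2 / 58.9 = 3.8234
[out]/[in] = 10^(3.8234) = 6659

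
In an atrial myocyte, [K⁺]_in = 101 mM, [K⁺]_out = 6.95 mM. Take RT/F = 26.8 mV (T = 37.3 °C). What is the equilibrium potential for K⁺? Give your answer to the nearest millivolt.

E = (26.8/z) · ln([K⁺]_out/[K⁺]_in) with z = +1.
= (26.8/1) · ln(6.95/101) = 26.80 · ln(0.06881)
= 26.80 · (-2.6764) = -71.73 mV

-72 mV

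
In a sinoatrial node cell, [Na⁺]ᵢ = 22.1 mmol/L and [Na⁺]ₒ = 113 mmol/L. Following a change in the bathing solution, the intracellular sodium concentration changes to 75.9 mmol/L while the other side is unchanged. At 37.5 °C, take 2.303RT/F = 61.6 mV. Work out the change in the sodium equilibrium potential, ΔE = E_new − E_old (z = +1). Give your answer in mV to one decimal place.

-33.0 mV

E_old = (61.6/1)·log₁₀(113/22.1) = 43.66 mV
E_new = (61.6/1)·log₁₀(113/75.9) = 10.65 mV
ΔE = 10.65 − (43.66) = -33.01 mV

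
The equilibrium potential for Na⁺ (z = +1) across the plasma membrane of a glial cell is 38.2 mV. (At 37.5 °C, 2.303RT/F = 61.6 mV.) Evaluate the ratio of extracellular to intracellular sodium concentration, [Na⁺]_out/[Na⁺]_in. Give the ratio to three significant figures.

log₁₀([out]/[in]) = E·z/(61.6) = 38.2 × 1 / 61.6 = 0.6201
[out]/[in] = 10^(0.6201) = 4.17

4.17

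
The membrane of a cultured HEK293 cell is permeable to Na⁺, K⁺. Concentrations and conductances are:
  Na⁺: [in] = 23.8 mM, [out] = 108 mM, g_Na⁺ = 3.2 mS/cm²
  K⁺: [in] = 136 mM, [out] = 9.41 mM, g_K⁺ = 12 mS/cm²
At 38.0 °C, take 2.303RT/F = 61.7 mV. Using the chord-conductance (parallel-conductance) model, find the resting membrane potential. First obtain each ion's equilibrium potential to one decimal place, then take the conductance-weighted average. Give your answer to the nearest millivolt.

-48 mV

E_Na⁺ = (61.7/1)·log₁₀(108/23.8) = 40.5 mV
E_K⁺ = (61.7/1)·log₁₀(9.41/136) = -71.6 mV
Vm = (Σ gᵢEᵢ)/(Σ gᵢ) = (3.2·40.5 + 12·-71.6) / (3.2 + 12)
= -729.60 / 15.2 = -48.00 mV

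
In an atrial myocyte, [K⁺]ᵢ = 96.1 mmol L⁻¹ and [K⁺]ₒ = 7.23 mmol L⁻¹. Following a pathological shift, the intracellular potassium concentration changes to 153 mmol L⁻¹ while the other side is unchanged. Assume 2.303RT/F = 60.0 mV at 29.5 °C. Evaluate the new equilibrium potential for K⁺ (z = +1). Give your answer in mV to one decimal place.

After the shift: [K⁺]_out = 7.23, [K⁺]_in = 153 mmol L⁻¹.
E_new = (60.0/1)·log₁₀(7.23/153) = 60.00 · (-1.3256) = -79.53 mV

-79.5 mV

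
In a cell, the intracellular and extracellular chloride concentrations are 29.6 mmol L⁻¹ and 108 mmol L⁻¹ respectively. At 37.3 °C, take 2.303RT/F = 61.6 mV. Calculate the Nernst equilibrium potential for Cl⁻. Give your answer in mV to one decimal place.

E = (61.6/z) · log₁₀([Cl⁻]_out/[Cl⁻]_in) with z = -1.
For an anion, dividing by z = -1 reverses the sign.
= (61.6/-1) · log₁₀(108/29.6) = -61.60 · log₁₀(3.649)
= -61.60 · (0.5621) = -34.63 mV

-34.6 mV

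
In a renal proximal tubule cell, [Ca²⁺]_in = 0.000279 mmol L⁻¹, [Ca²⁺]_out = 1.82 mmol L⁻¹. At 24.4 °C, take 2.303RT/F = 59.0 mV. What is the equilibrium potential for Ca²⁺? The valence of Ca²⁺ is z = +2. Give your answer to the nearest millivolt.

113 mV

E = (59.0/z) · log₁₀([Ca²⁺]_out/[Ca²⁺]_in) with z = +2.
= (59.0/2) · log₁₀(1.82/0.000279) = 29.50 · log₁₀(6523)
= 29.50 · (3.8145) = 112.53 mV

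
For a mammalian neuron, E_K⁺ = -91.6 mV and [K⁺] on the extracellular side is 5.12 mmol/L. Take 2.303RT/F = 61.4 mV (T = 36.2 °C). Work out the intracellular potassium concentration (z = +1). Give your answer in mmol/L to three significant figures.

159 mmol/L

Nernst: E = (61.4/1) · log₁₀([out]/[in]), so log₁₀([out]/[in]) = -91.6 × 1 / 61.4 = -1.4919.
[out]/[in] = 10^(-1.4919) = 0.03222.
[in] = 5.12 / 0.03222 = 158.9 mmol/L.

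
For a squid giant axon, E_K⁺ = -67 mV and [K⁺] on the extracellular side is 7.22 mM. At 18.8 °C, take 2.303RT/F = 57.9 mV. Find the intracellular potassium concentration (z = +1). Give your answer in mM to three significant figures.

104 mM

Nernst: E = (57.9/1) · log₁₀([out]/[in]), so log₁₀([out]/[in]) = -67.0 × 1 / 57.9 = -1.1572.
[out]/[in] = 10^(-1.1572) = 0.06964.
[in] = 7.22 / 0.06964 = 103.7 mM.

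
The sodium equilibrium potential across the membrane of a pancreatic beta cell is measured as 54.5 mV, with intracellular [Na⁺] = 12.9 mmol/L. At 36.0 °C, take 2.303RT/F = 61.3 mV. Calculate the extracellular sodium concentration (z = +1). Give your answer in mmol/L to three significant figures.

Nernst: E = (61.3/1) · log₁₀([out]/[in]), so log₁₀([out]/[in]) = 54.5 × 1 / 61.3 = 0.8891.
[out]/[in] = 10^(0.8891) = 7.746.
[out] = 7.746 × 12.9 = 99.92 mmol/L.

99.9 mmol/L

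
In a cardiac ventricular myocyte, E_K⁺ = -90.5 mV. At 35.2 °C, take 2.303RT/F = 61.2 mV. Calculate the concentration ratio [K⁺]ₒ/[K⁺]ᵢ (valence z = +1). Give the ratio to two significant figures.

0.033

log₁₀([out]/[in]) = E·z/(61.2) = -90.5 × 1 / 61.2 = -1.4788
[out]/[in] = 10^(-1.4788) = 0.03321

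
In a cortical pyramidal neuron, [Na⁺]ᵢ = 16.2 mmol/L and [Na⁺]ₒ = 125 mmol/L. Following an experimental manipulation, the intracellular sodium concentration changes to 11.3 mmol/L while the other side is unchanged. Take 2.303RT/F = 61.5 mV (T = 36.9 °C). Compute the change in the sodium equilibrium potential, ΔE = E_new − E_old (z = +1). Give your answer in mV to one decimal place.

9.6 mV

E_old = (61.5/1)·log₁₀(125/16.2) = 54.57 mV
E_new = (61.5/1)·log₁₀(125/11.3) = 64.20 mV
ΔE = 64.20 − (54.57) = 9.62 mV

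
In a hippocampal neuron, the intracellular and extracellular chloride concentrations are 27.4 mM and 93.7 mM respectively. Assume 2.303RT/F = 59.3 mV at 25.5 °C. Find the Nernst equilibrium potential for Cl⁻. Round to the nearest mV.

-32 mV

E = (59.3/z) · log₁₀([Cl⁻]_out/[Cl⁻]_in) with z = -1.
For an anion, dividing by z = -1 reverses the sign.
= (59.3/-1) · log₁₀(93.7/27.4) = -59.30 · log₁₀(3.42)
= -59.30 · (0.5340) = -31.67 mV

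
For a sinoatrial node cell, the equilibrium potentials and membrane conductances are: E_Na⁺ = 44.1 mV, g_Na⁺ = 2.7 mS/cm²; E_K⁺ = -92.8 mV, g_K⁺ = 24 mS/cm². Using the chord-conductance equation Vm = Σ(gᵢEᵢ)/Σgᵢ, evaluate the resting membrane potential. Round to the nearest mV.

Σ gᵢEᵢ = 2.7·(44.1) + 24·(-92.8) = -2108.13
Σ gᵢ = 2.7 + 24 = 26.7
Vm = -2108.13 / 26.7 = -78.96 mV

-79 mV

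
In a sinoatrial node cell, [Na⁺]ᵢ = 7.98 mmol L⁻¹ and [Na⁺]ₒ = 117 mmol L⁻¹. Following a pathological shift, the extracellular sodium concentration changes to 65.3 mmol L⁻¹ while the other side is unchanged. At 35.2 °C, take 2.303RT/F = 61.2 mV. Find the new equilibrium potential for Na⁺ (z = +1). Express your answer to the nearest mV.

After the shift: [Na⁺]_out = 65.3, [Na⁺]_in = 7.98 mmol L⁻¹.
E_new = (61.2/1)·log₁₀(65.3/7.98) = 61.20 · (0.9129) = 55.87 mV

56 mV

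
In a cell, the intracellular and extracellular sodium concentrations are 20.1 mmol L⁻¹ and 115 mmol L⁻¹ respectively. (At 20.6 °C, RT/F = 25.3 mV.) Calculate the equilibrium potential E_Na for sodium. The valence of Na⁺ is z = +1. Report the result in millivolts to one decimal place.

44.1 mV

E = (25.3/z) · ln([Na⁺]_out/[Na⁺]_in) with z = +1.
= (25.3/1) · ln(115/20.1) = 25.30 · ln(5.721)
= 25.30 · (1.7442) = 44.13 mV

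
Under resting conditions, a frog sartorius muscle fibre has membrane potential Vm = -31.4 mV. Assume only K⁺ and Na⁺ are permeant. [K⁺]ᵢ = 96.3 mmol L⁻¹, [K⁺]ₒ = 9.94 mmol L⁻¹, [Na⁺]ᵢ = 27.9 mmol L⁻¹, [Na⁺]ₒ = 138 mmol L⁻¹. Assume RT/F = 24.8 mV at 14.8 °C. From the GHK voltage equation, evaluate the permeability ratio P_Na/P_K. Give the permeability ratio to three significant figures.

0.132

Let α = P_Na/P_K. GHK: Vm = 24.8·ln[(Kₒ + α·Naₒ)/(Kᵢ + α·Naᵢ)].
e^(Vm/24.8) = e^(-31.4/24.8) = 0.28192
So 0.28192·(Kᵢ + α·Naᵢ) = Kₒ + α·Naₒ → α = (0.28192·96.3 − 9.94) / (138.0 − 0.28192·27.9)
α = (27.15 − 9.94) / (138.0 − 7.866) = 17.21/130.1 = 0.1322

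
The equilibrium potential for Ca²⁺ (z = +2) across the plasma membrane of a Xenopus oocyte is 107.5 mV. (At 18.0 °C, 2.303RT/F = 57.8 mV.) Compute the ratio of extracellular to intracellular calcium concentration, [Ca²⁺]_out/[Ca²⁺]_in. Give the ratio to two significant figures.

5200

log₁₀([out]/[in]) = E·z/(57.8) = 107.5 × 2 / 57.8 = 3.7197
[out]/[in] = 10^(3.7197) = 5245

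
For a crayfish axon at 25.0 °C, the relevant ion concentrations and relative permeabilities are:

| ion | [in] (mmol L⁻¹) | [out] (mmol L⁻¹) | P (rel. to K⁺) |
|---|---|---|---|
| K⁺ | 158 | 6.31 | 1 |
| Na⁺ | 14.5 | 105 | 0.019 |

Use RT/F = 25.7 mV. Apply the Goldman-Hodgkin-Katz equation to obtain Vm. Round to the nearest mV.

-76 mV

Vm = 25.7 · ln[(Σ P·[cation]ₒ + Σ P·[anion]ᵢ) / (Σ P·[cation]ᵢ + Σ P·[anion]ₒ)]
Numerator = 1×6.31 + 0.019×105 = 8.305
Denominator = 1×158 + 0.019×14.5 = 158.3
Vm = 25.7 · ln(0.052472) = 25.7 × (-2.9475) = -75.75 mV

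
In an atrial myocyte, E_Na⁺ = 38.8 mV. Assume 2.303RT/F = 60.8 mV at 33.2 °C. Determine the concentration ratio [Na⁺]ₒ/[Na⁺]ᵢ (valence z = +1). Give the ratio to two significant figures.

4.3

log₁₀([out]/[in]) = E·z/(60.8) = 38.8 × 1 / 60.8 = 0.6382
[out]/[in] = 10^(0.6382) = 4.347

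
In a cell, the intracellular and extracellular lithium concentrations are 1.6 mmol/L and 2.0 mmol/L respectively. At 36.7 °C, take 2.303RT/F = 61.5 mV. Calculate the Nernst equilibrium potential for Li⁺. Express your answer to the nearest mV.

6 mV

E = (61.5/z) · log₁₀([Li⁺]_out/[Li⁺]_in) with z = +1.
= (61.5/1) · log₁₀(2.0/1.6) = 61.50 · log₁₀(1.25)
= 61.50 · (0.0969) = 5.96 mV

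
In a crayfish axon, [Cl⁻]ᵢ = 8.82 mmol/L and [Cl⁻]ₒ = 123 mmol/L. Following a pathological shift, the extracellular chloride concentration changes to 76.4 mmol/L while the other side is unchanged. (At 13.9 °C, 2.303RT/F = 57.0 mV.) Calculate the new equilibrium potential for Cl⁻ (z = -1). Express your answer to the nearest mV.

After the shift: [Cl⁻]_out = 76.4, [Cl⁻]_in = 8.82 mmol/L.
E_new = (57.0/-1)·log₁₀(76.4/8.82) = -57.00 · (0.9376) = -53.44 mV

-53 mV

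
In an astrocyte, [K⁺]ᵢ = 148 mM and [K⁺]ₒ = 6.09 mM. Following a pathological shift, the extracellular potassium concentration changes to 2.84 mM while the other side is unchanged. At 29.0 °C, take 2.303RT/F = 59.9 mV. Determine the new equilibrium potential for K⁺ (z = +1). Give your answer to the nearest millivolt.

-103 mV

After the shift: [K⁺]_out = 2.84, [K⁺]_in = 148 mM.
E_new = (59.9/1)·log₁₀(2.84/148) = 59.90 · (-1.7169) = -102.84 mV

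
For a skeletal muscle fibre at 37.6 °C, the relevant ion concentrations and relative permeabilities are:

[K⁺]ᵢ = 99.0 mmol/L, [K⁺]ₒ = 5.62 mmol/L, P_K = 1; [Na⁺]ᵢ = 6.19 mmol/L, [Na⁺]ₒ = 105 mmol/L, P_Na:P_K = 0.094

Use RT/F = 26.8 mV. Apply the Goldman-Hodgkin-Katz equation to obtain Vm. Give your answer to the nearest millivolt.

Vm = 26.8 · ln[(Σ P·[cation]ₒ + Σ P·[anion]ᵢ) / (Σ P·[cation]ᵢ + Σ P·[anion]ₒ)]
Numerator = 1×5.62 + 0.094×105 = 15.49
Denominator = 1×99.0 + 0.094×6.19 = 99.58
Vm = 26.8 · ln(0.15555) = 26.8 × (-1.8608) = -49.87 mV

-50 mV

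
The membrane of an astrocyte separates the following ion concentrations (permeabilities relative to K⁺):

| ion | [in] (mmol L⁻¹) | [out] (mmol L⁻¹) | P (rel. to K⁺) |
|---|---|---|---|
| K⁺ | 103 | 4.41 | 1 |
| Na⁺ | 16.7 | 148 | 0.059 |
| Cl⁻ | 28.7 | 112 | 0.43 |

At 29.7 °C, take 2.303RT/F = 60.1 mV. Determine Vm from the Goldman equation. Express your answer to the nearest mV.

-47 mV

Vm = 60.1 · log₁₀[(Σ P·[cation]ₒ + Σ P·[anion]ᵢ) / (Σ P·[cation]ᵢ + Σ P·[anion]ₒ)]
Numerator = 1×4.41 + 0.059×148 + 0.43×28.7 = 25.48
Denominator = 1×103 + 0.059×16.7 + 0.43×112 = 152.1
Vm = 60.1 · log₁₀(0.16749) = 60.1 × (-0.7760) = -46.64 mV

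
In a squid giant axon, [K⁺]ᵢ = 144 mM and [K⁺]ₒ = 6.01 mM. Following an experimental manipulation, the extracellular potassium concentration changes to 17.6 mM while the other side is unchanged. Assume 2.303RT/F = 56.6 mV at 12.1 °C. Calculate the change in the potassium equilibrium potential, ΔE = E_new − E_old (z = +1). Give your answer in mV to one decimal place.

26.4 mV

E_old = (56.6/1)·log₁₀(6.01/144) = -78.08 mV
E_new = (56.6/1)·log₁₀(17.6/144) = -51.67 mV
ΔE = -51.67 − (-78.08) = 26.41 mV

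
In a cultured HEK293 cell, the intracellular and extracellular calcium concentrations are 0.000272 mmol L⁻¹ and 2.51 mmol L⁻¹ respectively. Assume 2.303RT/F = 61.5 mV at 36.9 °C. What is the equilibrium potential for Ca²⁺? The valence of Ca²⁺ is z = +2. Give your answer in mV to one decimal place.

121.9 mV

E = (61.5/z) · log₁₀([Ca²⁺]_out/[Ca²⁺]_in) with z = +2.
= (61.5/2) · log₁₀(2.51/0.000272) = 30.75 · log₁₀(9228)
= 30.75 · (3.9651) = 121.93 mV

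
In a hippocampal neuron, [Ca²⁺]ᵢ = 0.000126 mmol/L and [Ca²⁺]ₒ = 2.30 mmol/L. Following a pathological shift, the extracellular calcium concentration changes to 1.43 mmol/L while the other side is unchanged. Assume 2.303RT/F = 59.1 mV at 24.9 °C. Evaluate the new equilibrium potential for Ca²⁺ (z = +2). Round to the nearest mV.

After the shift: [Ca²⁺]_out = 1.43, [Ca²⁺]_in = 0.000126 mmol/L.
E_new = (59.1/2)·log₁₀(1.43/0.000126) = 29.55 · (4.0550) = 119.82 mV

120 mV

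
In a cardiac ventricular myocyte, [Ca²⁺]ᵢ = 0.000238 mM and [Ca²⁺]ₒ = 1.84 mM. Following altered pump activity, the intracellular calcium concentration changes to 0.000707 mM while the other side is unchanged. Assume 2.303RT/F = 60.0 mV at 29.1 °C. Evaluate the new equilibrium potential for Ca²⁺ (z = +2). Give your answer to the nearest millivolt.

102 mV

After the shift: [Ca²⁺]_out = 1.84, [Ca²⁺]_in = 0.000707 mM.
E_new = (60.0/2)·log₁₀(1.84/0.000707) = 30.00 · (3.4154) = 102.46 mV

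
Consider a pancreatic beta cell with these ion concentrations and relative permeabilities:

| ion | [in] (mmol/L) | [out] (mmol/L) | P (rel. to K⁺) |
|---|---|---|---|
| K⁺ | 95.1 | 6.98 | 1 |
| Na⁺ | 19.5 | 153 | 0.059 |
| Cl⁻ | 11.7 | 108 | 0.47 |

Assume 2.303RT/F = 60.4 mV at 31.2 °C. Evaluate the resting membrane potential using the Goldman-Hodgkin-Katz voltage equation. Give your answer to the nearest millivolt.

Vm = 60.4 · log₁₀[(Σ P·[cation]ₒ + Σ P·[anion]ᵢ) / (Σ P·[cation]ᵢ + Σ P·[anion]ₒ)]
Numerator = 1×6.98 + 0.059×153 + 0.47×11.7 = 21.51
Denominator = 1×95.1 + 0.059×19.5 + 0.47×108 = 147
Vm = 60.4 · log₁₀(0.14629) = 60.4 × (-0.8348) = -50.42 mV

-50 mV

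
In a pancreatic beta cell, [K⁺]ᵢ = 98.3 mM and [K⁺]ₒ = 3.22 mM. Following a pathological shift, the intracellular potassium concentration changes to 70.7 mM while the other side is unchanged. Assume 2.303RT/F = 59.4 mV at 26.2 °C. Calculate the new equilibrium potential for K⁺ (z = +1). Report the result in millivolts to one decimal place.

-79.7 mV

After the shift: [K⁺]_out = 3.22, [K⁺]_in = 70.7 mM.
E_new = (59.4/1)·log₁₀(3.22/70.7) = 59.40 · (-1.3416) = -79.69 mV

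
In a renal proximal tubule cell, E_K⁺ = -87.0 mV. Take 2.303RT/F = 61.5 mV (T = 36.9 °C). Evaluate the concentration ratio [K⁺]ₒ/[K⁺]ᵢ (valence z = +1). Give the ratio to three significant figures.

0.0385

log₁₀([out]/[in]) = E·z/(61.5) = -87.0 × 1 / 61.5 = -1.4146
[out]/[in] = 10^(-1.4146) = 0.03849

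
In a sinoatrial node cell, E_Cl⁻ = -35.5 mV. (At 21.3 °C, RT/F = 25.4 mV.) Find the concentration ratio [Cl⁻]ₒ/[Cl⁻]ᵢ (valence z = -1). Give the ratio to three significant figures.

4.05

ln([out]/[in]) = E·z/(25.4) = -35.5 × -1 / 25.4 = 1.3976
[out]/[in] = e^(1.3976) = 4.046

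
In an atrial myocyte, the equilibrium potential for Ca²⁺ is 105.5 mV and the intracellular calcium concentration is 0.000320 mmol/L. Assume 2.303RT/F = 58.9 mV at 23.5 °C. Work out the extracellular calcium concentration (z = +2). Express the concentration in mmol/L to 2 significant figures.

1.2 mmol/L

Nernst: E = (58.9/2) · log₁₀([out]/[in]), so log₁₀([out]/[in]) = 105.5 × 2 / 58.9 = 3.5823.
[out]/[in] = 10^(3.5823) = 3822.
[out] = 3822 × 0.000320 = 1.223 mmol/L.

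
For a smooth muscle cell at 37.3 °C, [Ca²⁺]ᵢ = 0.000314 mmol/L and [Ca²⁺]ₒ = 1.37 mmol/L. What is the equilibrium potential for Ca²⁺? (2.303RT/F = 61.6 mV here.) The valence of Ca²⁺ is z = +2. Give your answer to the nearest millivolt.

E = (61.6/z) · log₁₀([Ca²⁺]_out/[Ca²⁺]_in) with z = +2.
= (61.6/2) · log₁₀(1.37/0.000314) = 30.80 · log₁₀(4363)
= 30.80 · (3.6398) = 112.11 mV

112 mV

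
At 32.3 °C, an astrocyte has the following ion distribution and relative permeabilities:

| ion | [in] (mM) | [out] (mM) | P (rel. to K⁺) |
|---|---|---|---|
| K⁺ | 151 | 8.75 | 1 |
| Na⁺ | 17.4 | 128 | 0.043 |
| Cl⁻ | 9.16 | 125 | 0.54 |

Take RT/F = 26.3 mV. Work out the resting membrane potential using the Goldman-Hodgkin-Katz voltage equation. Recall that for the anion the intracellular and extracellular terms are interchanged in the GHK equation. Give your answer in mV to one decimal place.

-64.0 mV

Vm = 26.3 · ln[(Σ P·[cation]ₒ + Σ P·[anion]ᵢ) / (Σ P·[cation]ᵢ + Σ P·[anion]ₒ)]
Numerator = 1×8.75 + 0.043×128 + 0.54×9.16 = 19.2
Denominator = 1×151 + 0.043×17.4 + 0.54×125 = 219.2
Vm = 26.3 · ln(0.087574) = 26.3 × (-2.4353) = -64.05 mV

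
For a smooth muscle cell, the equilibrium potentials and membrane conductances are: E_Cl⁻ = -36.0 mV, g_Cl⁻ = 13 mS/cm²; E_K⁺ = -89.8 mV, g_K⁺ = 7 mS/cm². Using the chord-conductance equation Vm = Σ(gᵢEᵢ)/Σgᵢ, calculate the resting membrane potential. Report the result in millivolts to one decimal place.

-54.8 mV

Σ gᵢEᵢ = 13·(-36.0) + 7·(-89.8) = -1096.60
Σ gᵢ = 13 + 7 = 20
Vm = -1096.60 / 20 = -54.83 mV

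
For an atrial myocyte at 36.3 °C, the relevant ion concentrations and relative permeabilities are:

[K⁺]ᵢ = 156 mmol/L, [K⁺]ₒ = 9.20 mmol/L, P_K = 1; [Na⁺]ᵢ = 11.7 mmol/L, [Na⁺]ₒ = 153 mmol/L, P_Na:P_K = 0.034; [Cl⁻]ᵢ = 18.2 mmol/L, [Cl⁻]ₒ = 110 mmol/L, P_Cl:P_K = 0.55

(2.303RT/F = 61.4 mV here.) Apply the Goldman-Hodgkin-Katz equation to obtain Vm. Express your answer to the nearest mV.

Vm = 61.4 · log₁₀[(Σ P·[cation]ₒ + Σ P·[anion]ᵢ) / (Σ P·[cation]ᵢ + Σ P·[anion]ₒ)]
Numerator = 1×9.20 + 0.034×153 + 0.55×18.2 = 24.41
Denominator = 1×156 + 0.034×11.7 + 0.55×110 = 216.9
Vm = 61.4 · log₁₀(0.11255) = 61.4 × (-0.9487) = -58.25 mV

-58 mV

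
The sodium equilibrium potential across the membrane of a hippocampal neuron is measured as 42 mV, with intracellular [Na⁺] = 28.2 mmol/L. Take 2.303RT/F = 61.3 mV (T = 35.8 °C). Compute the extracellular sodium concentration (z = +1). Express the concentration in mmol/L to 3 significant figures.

137 mmol/L

Nernst: E = (61.3/1) · log₁₀([out]/[in]), so log₁₀([out]/[in]) = 42.0 × 1 / 61.3 = 0.6852.
[out]/[in] = 10^(0.6852) = 4.843.
[out] = 4.843 × 28.2 = 136.6 mmol/L.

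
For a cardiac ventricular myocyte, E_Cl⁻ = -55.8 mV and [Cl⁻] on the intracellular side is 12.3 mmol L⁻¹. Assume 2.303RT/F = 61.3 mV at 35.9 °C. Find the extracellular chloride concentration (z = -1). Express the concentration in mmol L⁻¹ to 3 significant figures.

100 mmol L⁻¹

Nernst: E = (61.3/-1) · log₁₀([out]/[in]), so log₁₀([out]/[in]) = -55.8 × -1 / 61.3 = 0.9103.
[out]/[in] = 10^(0.9103) = 8.133.
[out] = 8.133 × 12.3 = 100 mmol L⁻¹.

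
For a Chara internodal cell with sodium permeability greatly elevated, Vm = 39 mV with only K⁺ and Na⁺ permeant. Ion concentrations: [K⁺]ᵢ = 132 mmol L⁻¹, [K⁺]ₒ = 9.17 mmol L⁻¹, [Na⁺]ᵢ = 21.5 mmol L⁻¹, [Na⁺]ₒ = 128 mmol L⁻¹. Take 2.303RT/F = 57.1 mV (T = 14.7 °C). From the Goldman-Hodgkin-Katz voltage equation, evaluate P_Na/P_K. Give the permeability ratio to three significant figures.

25.7

Let α = P_Na/P_K. GHK: Vm = 57.1·log₁₀[(Kₒ + α·Naₒ)/(Kᵢ + α·Naᵢ)].
10^(Vm/57.1) = 10^(39.0/57.1) = 4.8196
So 4.8196·(Kᵢ + α·Naᵢ) = Kₒ + α·Naₒ → α = (4.8196·132.0 − 9.17) / (128.0 − 4.8196·21.5)
α = (636.2 − 9.17) / (128.0 − 103.6) = 627/24.38 = 25.72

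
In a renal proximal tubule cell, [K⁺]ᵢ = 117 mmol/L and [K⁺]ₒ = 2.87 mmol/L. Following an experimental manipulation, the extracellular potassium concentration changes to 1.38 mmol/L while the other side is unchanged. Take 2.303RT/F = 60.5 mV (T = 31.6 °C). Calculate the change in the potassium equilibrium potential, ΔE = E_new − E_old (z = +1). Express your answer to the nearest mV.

E_old = (60.5/1)·log₁₀(2.87/117) = -97.42 mV
E_new = (60.5/1)·log₁₀(1.38/117) = -116.66 mV
ΔE = -116.66 − (-97.42) = -19.24 mV

-19 mV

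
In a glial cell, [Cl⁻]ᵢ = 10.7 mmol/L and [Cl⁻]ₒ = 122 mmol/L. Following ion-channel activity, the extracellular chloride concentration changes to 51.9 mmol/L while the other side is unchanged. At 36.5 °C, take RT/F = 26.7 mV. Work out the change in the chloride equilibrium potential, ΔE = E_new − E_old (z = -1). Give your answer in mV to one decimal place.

22.8 mV

E_old = (26.7/-1)·ln(122/10.7) = -64.98 mV
E_new = (26.7/-1)·ln(51.9/10.7) = -42.16 mV
ΔE = -42.16 − (-64.98) = 22.82 mV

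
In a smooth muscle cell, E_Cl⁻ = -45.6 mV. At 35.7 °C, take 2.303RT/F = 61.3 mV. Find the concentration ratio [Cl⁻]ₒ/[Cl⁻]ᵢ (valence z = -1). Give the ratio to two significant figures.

log₁₀([out]/[in]) = E·z/(61.3) = -45.6 × -1 / 61.3 = 0.7439
[out]/[in] = 10^(0.7439) = 5.545

5.5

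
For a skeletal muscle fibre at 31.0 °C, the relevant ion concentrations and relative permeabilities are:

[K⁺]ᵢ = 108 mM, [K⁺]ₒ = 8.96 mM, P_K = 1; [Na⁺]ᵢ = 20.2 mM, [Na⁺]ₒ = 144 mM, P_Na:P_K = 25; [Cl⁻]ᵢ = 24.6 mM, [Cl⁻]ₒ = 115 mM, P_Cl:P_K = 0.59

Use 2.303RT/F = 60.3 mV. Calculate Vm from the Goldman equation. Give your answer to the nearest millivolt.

44 mV

Vm = 60.3 · log₁₀[(Σ P·[cation]ₒ + Σ P·[anion]ᵢ) / (Σ P·[cation]ᵢ + Σ P·[anion]ₒ)]
Numerator = 1×8.96 + 25×144 + 0.59×24.6 = 3623
Denominator = 1×108 + 25×20.2 + 0.59×115 = 680.9
Vm = 60.3 · log₁₀(5.322) = 60.3 × (0.7261) = 43.78 mV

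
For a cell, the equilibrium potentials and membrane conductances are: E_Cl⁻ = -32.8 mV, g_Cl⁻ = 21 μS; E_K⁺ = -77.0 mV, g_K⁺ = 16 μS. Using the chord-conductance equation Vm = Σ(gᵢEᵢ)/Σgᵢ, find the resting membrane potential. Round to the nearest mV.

-52 mV

Σ gᵢEᵢ = 21·(-32.8) + 16·(-77.0) = -1920.80
Σ gᵢ = 21 + 16 = 37
Vm = -1920.80 / 37 = -51.91 mV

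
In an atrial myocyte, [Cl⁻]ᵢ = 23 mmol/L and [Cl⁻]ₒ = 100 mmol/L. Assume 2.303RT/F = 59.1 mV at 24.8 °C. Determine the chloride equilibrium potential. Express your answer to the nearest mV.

-38 mV

E = (59.1/z) · log₁₀([Cl⁻]_out/[Cl⁻]_in) with z = -1.
For an anion, dividing by z = -1 reverses the sign.
= (59.1/-1) · log₁₀(100/23) = -59.10 · log₁₀(4.348)
= -59.10 · (0.6383) = -37.72 mV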